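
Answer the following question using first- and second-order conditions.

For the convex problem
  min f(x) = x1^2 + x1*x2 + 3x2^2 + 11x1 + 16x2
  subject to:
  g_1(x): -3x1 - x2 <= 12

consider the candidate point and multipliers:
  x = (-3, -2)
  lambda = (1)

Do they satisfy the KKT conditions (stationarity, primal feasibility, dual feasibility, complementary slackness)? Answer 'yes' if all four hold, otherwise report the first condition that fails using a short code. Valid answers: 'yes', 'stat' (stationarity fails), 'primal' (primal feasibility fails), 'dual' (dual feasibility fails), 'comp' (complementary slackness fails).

Gradient of f: grad f(x) = Q x + c = (3, 1)
Constraint values g_i(x) = a_i^T x - b_i:
  g_1((-3, -2)) = -1
Stationarity residual: grad f(x) + sum_i lambda_i a_i = (0, 0)
  -> stationarity OK
Primal feasibility (all g_i <= 0): OK
Dual feasibility (all lambda_i >= 0): OK
Complementary slackness (lambda_i * g_i(x) = 0 for all i): FAILS

Verdict: the first failing condition is complementary_slackness -> comp.

comp


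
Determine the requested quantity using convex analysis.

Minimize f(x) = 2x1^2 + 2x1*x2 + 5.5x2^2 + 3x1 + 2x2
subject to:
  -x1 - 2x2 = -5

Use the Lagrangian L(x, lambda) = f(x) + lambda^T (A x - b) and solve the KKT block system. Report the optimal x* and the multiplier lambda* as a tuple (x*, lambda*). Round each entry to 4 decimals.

Form the Lagrangian:
  L(x, lambda) = (1/2) x^T Q x + c^T x + lambda^T (A x - b)
Stationarity (grad_x L = 0): Q x + c + A^T lambda = 0.
Primal feasibility: A x = b.

This gives the KKT block system:
  [ Q   A^T ] [ x     ]   [-c ]
  [ A    0  ] [ lambda ] = [ b ]

Solving the linear system:
  x*      = (1.4211, 1.7895)
  lambda* = (12.2632)
  f(x*)   = 34.5789

x* = (1.4211, 1.7895), lambda* = (12.2632)


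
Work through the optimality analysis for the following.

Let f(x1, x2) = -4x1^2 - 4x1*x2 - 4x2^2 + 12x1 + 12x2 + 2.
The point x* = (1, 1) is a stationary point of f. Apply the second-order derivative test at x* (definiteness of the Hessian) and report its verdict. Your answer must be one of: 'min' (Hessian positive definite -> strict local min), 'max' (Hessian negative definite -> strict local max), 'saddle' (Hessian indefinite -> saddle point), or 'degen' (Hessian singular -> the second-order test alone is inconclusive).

Compute the Hessian H = grad^2 f:
  H = [[-8, -4], [-4, -8]]
Verify stationarity: grad f(x*) = H x* + g = (0, 0).
Eigenvalues of H: -12, -4.
Both eigenvalues < 0, so H is negative definite -> x* is a strict local max.

max


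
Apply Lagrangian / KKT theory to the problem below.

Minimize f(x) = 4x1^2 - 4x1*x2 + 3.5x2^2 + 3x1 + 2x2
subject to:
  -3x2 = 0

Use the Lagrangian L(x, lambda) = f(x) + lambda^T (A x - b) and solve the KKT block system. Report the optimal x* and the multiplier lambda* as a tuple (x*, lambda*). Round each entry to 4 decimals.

Form the Lagrangian:
  L(x, lambda) = (1/2) x^T Q x + c^T x + lambda^T (A x - b)
Stationarity (grad_x L = 0): Q x + c + A^T lambda = 0.
Primal feasibility: A x = b.

This gives the KKT block system:
  [ Q   A^T ] [ x     ]   [-c ]
  [ A    0  ] [ lambda ] = [ b ]

Solving the linear system:
  x*      = (-0.375, 0)
  lambda* = (1.1667)
  f(x*)   = -0.5625

x* = (-0.375, 0), lambda* = (1.1667)


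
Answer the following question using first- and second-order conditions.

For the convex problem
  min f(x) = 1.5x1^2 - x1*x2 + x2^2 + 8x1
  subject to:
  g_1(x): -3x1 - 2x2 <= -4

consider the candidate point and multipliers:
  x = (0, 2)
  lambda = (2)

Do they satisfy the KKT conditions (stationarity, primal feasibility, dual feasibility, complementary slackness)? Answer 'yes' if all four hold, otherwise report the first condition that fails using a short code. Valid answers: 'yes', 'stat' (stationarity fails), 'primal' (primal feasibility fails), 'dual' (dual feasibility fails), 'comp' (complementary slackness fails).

Gradient of f: grad f(x) = Q x + c = (6, 4)
Constraint values g_i(x) = a_i^T x - b_i:
  g_1((0, 2)) = 0
Stationarity residual: grad f(x) + sum_i lambda_i a_i = (0, 0)
  -> stationarity OK
Primal feasibility (all g_i <= 0): OK
Dual feasibility (all lambda_i >= 0): OK
Complementary slackness (lambda_i * g_i(x) = 0 for all i): OK

Verdict: yes, KKT holds.

yes


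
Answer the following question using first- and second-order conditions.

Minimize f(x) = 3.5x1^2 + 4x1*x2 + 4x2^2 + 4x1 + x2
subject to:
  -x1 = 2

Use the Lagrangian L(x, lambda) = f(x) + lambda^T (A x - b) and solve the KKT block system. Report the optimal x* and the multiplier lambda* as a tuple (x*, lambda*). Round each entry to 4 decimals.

Form the Lagrangian:
  L(x, lambda) = (1/2) x^T Q x + c^T x + lambda^T (A x - b)
Stationarity (grad_x L = 0): Q x + c + A^T lambda = 0.
Primal feasibility: A x = b.

This gives the KKT block system:
  [ Q   A^T ] [ x     ]   [-c ]
  [ A    0  ] [ lambda ] = [ b ]

Solving the linear system:
  x*      = (-2, 0.875)
  lambda* = (-6.5)
  f(x*)   = 2.9375

x* = (-2, 0.875), lambda* = (-6.5)


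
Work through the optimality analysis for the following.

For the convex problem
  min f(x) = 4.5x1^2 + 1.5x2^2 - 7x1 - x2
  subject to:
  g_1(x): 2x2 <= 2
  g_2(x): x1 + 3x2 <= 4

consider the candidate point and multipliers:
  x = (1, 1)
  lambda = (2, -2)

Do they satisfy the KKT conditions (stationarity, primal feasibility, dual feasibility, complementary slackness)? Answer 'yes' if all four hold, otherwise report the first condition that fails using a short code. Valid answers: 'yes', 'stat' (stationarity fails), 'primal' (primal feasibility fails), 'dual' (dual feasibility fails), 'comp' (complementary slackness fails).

Gradient of f: grad f(x) = Q x + c = (2, 2)
Constraint values g_i(x) = a_i^T x - b_i:
  g_1((1, 1)) = 0
  g_2((1, 1)) = 0
Stationarity residual: grad f(x) + sum_i lambda_i a_i = (0, 0)
  -> stationarity OK
Primal feasibility (all g_i <= 0): OK
Dual feasibility (all lambda_i >= 0): FAILS
Complementary slackness (lambda_i * g_i(x) = 0 for all i): OK

Verdict: the first failing condition is dual_feasibility -> dual.

dual


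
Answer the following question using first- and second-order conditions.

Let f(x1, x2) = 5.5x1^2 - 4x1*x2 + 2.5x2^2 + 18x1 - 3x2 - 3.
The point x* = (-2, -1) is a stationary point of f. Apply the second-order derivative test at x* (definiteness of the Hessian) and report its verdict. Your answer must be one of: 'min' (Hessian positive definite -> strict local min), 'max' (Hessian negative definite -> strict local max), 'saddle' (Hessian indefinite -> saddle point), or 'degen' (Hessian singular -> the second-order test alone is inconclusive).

Compute the Hessian H = grad^2 f:
  H = [[11, -4], [-4, 5]]
Verify stationarity: grad f(x*) = H x* + g = (0, 0).
Eigenvalues of H: 3, 13.
Both eigenvalues > 0, so H is positive definite -> x* is a strict local min.

min


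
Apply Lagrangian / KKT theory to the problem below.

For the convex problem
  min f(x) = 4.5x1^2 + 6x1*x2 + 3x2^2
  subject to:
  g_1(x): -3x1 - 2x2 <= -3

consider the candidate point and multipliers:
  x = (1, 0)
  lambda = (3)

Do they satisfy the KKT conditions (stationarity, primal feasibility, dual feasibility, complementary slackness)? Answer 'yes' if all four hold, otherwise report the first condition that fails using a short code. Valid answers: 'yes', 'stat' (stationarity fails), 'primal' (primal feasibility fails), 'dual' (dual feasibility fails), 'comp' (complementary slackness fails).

Gradient of f: grad f(x) = Q x + c = (9, 6)
Constraint values g_i(x) = a_i^T x - b_i:
  g_1((1, 0)) = 0
Stationarity residual: grad f(x) + sum_i lambda_i a_i = (0, 0)
  -> stationarity OK
Primal feasibility (all g_i <= 0): OK
Dual feasibility (all lambda_i >= 0): OK
Complementary slackness (lambda_i * g_i(x) = 0 for all i): OK

Verdict: yes, KKT holds.

yes


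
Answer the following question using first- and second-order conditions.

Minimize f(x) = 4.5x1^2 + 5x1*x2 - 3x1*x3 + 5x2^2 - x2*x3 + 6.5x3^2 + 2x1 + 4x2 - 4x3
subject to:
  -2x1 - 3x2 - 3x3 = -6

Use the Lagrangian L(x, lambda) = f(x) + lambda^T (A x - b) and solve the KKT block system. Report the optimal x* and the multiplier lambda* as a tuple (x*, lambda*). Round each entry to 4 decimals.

Form the Lagrangian:
  L(x, lambda) = (1/2) x^T Q x + c^T x + lambda^T (A x - b)
Stationarity (grad_x L = 0): Q x + c + A^T lambda = 0.
Primal feasibility: A x = b.

This gives the KKT block system:
  [ Q   A^T ] [ x     ]   [-c ]
  [ A    0  ] [ lambda ] = [ b ]

Solving the linear system:
  x*      = (0.7101, 0.3077, 1.2189)
  lambda* = (3.1361)
  f(x*)   = 8.2959

x* = (0.7101, 0.3077, 1.2189), lambda* = (3.1361)


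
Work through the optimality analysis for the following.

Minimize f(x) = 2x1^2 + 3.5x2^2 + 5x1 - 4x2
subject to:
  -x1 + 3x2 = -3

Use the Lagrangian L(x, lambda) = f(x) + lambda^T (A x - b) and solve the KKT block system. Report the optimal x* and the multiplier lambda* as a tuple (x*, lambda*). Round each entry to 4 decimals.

Form the Lagrangian:
  L(x, lambda) = (1/2) x^T Q x + c^T x + lambda^T (A x - b)
Stationarity (grad_x L = 0): Q x + c + A^T lambda = 0.
Primal feasibility: A x = b.

This gives the KKT block system:
  [ Q   A^T ] [ x     ]   [-c ]
  [ A    0  ] [ lambda ] = [ b ]

Solving the linear system:
  x*      = (-0.2791, -1.093)
  lambda* = (3.8837)
  f(x*)   = 7.314

x* = (-0.2791, -1.093), lambda* = (3.8837)


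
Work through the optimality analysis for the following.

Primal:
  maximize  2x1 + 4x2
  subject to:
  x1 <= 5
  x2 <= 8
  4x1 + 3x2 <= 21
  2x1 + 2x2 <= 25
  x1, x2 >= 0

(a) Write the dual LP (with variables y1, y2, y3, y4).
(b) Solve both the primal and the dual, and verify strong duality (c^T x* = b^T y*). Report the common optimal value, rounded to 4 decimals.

The standard primal-dual pair for 'max c^T x s.t. A x <= b, x >= 0' is:
  Dual:  min b^T y  s.t.  A^T y >= c,  y >= 0.

So the dual LP is:
  minimize  5y1 + 8y2 + 21y3 + 25y4
  subject to:
    y1 + 4y3 + 2y4 >= 2
    y2 + 3y3 + 2y4 >= 4
    y1, y2, y3, y4 >= 0

Solving the primal: x* = (0, 7).
  primal value c^T x* = 28.
Solving the dual: y* = (0, 0, 1.3333, 0).
  dual value b^T y* = 28.
Strong duality: c^T x* = b^T y*. Confirmed.

28


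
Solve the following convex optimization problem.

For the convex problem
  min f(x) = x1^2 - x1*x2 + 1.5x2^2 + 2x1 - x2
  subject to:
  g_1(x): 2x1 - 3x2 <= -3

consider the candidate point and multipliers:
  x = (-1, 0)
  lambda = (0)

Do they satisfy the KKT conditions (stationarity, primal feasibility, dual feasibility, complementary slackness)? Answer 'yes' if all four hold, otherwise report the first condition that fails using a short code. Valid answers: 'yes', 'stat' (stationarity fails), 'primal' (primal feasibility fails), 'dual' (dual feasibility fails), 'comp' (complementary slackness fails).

Gradient of f: grad f(x) = Q x + c = (0, 0)
Constraint values g_i(x) = a_i^T x - b_i:
  g_1((-1, 0)) = 1
Stationarity residual: grad f(x) + sum_i lambda_i a_i = (0, 0)
  -> stationarity OK
Primal feasibility (all g_i <= 0): FAILS
Dual feasibility (all lambda_i >= 0): OK
Complementary slackness (lambda_i * g_i(x) = 0 for all i): OK

Verdict: the first failing condition is primal_feasibility -> primal.

primal


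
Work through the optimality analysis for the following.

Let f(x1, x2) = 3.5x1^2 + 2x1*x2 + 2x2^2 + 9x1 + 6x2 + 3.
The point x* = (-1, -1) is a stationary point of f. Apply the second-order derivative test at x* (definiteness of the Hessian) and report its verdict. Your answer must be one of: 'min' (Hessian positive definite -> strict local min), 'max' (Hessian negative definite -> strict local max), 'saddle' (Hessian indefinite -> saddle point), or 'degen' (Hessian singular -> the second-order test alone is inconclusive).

Compute the Hessian H = grad^2 f:
  H = [[7, 2], [2, 4]]
Verify stationarity: grad f(x*) = H x* + g = (0, 0).
Eigenvalues of H: 3, 8.
Both eigenvalues > 0, so H is positive definite -> x* is a strict local min.

min


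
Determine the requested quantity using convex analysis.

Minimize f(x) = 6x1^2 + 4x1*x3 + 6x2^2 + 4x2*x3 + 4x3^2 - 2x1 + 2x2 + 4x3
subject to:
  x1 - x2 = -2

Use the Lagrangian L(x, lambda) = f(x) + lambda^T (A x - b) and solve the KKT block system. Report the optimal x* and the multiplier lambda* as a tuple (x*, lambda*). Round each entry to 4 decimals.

Form the Lagrangian:
  L(x, lambda) = (1/2) x^T Q x + c^T x + lambda^T (A x - b)
Stationarity (grad_x L = 0): Q x + c + A^T lambda = 0.
Primal feasibility: A x = b.

This gives the KKT block system:
  [ Q   A^T ] [ x     ]   [-c ]
  [ A    0  ] [ lambda ] = [ b ]

Solving the linear system:
  x*      = (-0.75, 1.25, -0.75)
  lambda* = (14)
  f(x*)   = 14.5

x* = (-0.75, 1.25, -0.75), lambda* = (14)


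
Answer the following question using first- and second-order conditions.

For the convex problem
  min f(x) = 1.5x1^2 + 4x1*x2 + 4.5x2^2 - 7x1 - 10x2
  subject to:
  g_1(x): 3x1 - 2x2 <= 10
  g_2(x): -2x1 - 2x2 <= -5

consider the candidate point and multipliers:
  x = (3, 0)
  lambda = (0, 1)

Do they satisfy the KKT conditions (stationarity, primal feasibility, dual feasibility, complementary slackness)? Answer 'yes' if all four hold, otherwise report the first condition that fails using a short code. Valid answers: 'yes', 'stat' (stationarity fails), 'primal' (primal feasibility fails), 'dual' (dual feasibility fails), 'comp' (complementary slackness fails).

Gradient of f: grad f(x) = Q x + c = (2, 2)
Constraint values g_i(x) = a_i^T x - b_i:
  g_1((3, 0)) = -1
  g_2((3, 0)) = -1
Stationarity residual: grad f(x) + sum_i lambda_i a_i = (0, 0)
  -> stationarity OK
Primal feasibility (all g_i <= 0): OK
Dual feasibility (all lambda_i >= 0): OK
Complementary slackness (lambda_i * g_i(x) = 0 for all i): FAILS

Verdict: the first failing condition is complementary_slackness -> comp.

comp


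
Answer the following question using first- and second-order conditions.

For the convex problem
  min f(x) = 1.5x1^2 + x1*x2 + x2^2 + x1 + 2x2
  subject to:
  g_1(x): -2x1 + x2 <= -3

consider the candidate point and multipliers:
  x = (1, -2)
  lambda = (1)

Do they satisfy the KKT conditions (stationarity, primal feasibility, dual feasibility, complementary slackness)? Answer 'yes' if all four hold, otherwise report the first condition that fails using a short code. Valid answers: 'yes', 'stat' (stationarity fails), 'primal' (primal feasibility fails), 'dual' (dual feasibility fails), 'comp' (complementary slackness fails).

Gradient of f: grad f(x) = Q x + c = (2, -1)
Constraint values g_i(x) = a_i^T x - b_i:
  g_1((1, -2)) = -1
Stationarity residual: grad f(x) + sum_i lambda_i a_i = (0, 0)
  -> stationarity OK
Primal feasibility (all g_i <= 0): OK
Dual feasibility (all lambda_i >= 0): OK
Complementary slackness (lambda_i * g_i(x) = 0 for all i): FAILS

Verdict: the first failing condition is complementary_slackness -> comp.

comp


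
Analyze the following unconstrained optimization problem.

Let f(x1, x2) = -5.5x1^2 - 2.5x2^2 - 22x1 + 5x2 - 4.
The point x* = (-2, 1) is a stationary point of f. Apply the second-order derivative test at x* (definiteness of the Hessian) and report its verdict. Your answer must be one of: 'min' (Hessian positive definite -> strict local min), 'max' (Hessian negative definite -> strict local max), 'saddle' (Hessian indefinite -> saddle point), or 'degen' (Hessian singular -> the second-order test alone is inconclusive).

Compute the Hessian H = grad^2 f:
  H = [[-11, 0], [0, -5]]
Verify stationarity: grad f(x*) = H x* + g = (0, 0).
Eigenvalues of H: -11, -5.
Both eigenvalues < 0, so H is negative definite -> x* is a strict local max.

max


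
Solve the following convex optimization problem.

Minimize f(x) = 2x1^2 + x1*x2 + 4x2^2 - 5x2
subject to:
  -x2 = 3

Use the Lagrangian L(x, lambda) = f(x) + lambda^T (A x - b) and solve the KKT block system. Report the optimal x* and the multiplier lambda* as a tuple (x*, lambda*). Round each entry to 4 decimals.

Form the Lagrangian:
  L(x, lambda) = (1/2) x^T Q x + c^T x + lambda^T (A x - b)
Stationarity (grad_x L = 0): Q x + c + A^T lambda = 0.
Primal feasibility: A x = b.

This gives the KKT block system:
  [ Q   A^T ] [ x     ]   [-c ]
  [ A    0  ] [ lambda ] = [ b ]

Solving the linear system:
  x*      = (0.75, -3)
  lambda* = (-28.25)
  f(x*)   = 49.875

x* = (0.75, -3), lambda* = (-28.25)


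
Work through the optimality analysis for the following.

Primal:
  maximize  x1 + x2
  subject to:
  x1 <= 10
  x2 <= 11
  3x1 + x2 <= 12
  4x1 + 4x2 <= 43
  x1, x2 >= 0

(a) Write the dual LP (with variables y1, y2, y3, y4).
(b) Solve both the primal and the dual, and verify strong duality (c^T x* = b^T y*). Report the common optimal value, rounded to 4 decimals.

The standard primal-dual pair for 'max c^T x s.t. A x <= b, x >= 0' is:
  Dual:  min b^T y  s.t.  A^T y >= c,  y >= 0.

So the dual LP is:
  minimize  10y1 + 11y2 + 12y3 + 43y4
  subject to:
    y1 + 3y3 + 4y4 >= 1
    y2 + y3 + 4y4 >= 1
    y1, y2, y3, y4 >= 0

Solving the primal: x* = (0.625, 10.125).
  primal value c^T x* = 10.75.
Solving the dual: y* = (0, 0, 0, 0.25).
  dual value b^T y* = 10.75.
Strong duality: c^T x* = b^T y*. Confirmed.

10.75


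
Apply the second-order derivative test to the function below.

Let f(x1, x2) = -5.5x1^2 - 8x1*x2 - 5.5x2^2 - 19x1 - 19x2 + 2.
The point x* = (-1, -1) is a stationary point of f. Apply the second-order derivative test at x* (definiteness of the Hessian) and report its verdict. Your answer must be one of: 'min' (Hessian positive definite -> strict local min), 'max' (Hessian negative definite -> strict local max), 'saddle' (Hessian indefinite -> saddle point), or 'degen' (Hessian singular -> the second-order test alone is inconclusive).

Compute the Hessian H = grad^2 f:
  H = [[-11, -8], [-8, -11]]
Verify stationarity: grad f(x*) = H x* + g = (0, 0).
Eigenvalues of H: -19, -3.
Both eigenvalues < 0, so H is negative definite -> x* is a strict local max.

max


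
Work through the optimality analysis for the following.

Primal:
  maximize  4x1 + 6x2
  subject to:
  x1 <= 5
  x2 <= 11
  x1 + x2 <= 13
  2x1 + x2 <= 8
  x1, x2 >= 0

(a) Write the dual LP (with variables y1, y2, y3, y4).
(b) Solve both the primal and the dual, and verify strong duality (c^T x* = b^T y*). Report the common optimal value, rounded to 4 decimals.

The standard primal-dual pair for 'max c^T x s.t. A x <= b, x >= 0' is:
  Dual:  min b^T y  s.t.  A^T y >= c,  y >= 0.

So the dual LP is:
  minimize  5y1 + 11y2 + 13y3 + 8y4
  subject to:
    y1 + y3 + 2y4 >= 4
    y2 + y3 + y4 >= 6
    y1, y2, y3, y4 >= 0

Solving the primal: x* = (0, 8).
  primal value c^T x* = 48.
Solving the dual: y* = (0, 0, 0, 6).
  dual value b^T y* = 48.
Strong duality: c^T x* = b^T y*. Confirmed.

48


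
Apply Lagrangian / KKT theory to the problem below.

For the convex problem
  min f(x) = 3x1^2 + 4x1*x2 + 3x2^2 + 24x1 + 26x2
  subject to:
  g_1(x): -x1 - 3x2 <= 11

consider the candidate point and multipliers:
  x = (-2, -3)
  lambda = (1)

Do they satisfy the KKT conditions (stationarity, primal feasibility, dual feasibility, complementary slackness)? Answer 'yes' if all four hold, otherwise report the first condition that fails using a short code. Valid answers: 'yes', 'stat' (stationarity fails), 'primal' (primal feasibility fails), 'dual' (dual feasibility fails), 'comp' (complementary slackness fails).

Gradient of f: grad f(x) = Q x + c = (0, 0)
Constraint values g_i(x) = a_i^T x - b_i:
  g_1((-2, -3)) = 0
Stationarity residual: grad f(x) + sum_i lambda_i a_i = (-1, -3)
  -> stationarity FAILS
Primal feasibility (all g_i <= 0): OK
Dual feasibility (all lambda_i >= 0): OK
Complementary slackness (lambda_i * g_i(x) = 0 for all i): OK

Verdict: the first failing condition is stationarity -> stat.

stat


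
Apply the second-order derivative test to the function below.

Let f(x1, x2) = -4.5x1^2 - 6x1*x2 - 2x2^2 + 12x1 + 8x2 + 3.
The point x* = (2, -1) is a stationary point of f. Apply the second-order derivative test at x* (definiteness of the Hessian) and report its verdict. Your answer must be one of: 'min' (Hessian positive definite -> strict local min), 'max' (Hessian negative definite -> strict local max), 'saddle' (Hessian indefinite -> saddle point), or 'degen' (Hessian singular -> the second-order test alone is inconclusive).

Compute the Hessian H = grad^2 f:
  H = [[-9, -6], [-6, -4]]
Verify stationarity: grad f(x*) = H x* + g = (0, 0).
Eigenvalues of H: -13, 0.
H has a zero eigenvalue (singular; negative semidefinite but not definite), so H is neither positive definite, negative definite, nor indefinite. The second-order test alone is inconclusive -> degen.
(Indeed, f is constant along the null direction of H through x*, so x* is not a strict local extremum.)

degen


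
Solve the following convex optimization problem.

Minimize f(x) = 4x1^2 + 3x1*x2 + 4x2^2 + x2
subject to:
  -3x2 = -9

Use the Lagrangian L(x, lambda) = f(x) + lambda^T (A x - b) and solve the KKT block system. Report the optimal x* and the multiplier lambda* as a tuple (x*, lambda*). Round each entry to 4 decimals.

Form the Lagrangian:
  L(x, lambda) = (1/2) x^T Q x + c^T x + lambda^T (A x - b)
Stationarity (grad_x L = 0): Q x + c + A^T lambda = 0.
Primal feasibility: A x = b.

This gives the KKT block system:
  [ Q   A^T ] [ x     ]   [-c ]
  [ A    0  ] [ lambda ] = [ b ]

Solving the linear system:
  x*      = (-1.125, 3)
  lambda* = (7.2083)
  f(x*)   = 33.9375

x* = (-1.125, 3), lambda* = (7.2083)


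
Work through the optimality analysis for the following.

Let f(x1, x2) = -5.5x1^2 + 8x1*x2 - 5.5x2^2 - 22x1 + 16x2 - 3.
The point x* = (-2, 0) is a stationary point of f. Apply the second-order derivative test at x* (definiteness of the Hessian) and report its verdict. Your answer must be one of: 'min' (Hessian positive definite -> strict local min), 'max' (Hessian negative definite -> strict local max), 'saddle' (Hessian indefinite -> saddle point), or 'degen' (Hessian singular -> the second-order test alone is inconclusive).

Compute the Hessian H = grad^2 f:
  H = [[-11, 8], [8, -11]]
Verify stationarity: grad f(x*) = H x* + g = (0, 0).
Eigenvalues of H: -19, -3.
Both eigenvalues < 0, so H is negative definite -> x* is a strict local max.

max


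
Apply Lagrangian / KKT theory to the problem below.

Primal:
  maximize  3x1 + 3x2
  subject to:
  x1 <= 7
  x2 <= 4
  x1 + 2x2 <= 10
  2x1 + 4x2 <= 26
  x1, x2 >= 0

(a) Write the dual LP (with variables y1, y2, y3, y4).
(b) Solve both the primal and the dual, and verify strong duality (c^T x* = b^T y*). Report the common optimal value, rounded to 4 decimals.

The standard primal-dual pair for 'max c^T x s.t. A x <= b, x >= 0' is:
  Dual:  min b^T y  s.t.  A^T y >= c,  y >= 0.

So the dual LP is:
  minimize  7y1 + 4y2 + 10y3 + 26y4
  subject to:
    y1 + y3 + 2y4 >= 3
    y2 + 2y3 + 4y4 >= 3
    y1, y2, y3, y4 >= 0

Solving the primal: x* = (7, 1.5).
  primal value c^T x* = 25.5.
Solving the dual: y* = (1.5, 0, 1.5, 0).
  dual value b^T y* = 25.5.
Strong duality: c^T x* = b^T y*. Confirmed.

25.5


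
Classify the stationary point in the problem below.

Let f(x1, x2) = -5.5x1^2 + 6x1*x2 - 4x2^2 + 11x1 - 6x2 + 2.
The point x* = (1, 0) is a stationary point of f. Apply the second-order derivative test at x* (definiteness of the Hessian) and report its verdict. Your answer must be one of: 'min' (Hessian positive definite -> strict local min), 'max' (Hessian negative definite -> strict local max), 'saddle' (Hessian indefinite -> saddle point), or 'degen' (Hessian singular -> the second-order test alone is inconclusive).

Compute the Hessian H = grad^2 f:
  H = [[-11, 6], [6, -8]]
Verify stationarity: grad f(x*) = H x* + g = (0, 0).
Eigenvalues of H: -15.6847, -3.3153.
Both eigenvalues < 0, so H is negative definite -> x* is a strict local max.

max


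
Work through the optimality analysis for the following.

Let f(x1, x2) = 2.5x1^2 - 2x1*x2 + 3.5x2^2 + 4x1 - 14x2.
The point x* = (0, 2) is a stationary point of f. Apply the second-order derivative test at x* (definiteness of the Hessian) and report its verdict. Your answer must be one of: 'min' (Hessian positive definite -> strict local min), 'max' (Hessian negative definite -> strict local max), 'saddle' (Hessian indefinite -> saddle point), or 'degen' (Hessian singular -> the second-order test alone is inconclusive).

Compute the Hessian H = grad^2 f:
  H = [[5, -2], [-2, 7]]
Verify stationarity: grad f(x*) = H x* + g = (0, 0).
Eigenvalues of H: 3.7639, 8.2361.
Both eigenvalues > 0, so H is positive definite -> x* is a strict local min.

min


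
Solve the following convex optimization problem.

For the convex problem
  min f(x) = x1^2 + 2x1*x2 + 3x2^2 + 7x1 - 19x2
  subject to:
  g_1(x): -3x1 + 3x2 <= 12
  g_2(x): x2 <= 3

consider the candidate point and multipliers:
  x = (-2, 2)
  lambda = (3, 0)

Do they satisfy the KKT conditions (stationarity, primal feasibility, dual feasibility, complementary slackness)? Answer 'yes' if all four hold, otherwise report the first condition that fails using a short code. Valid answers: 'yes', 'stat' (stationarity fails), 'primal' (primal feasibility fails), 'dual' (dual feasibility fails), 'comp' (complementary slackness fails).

Gradient of f: grad f(x) = Q x + c = (7, -11)
Constraint values g_i(x) = a_i^T x - b_i:
  g_1((-2, 2)) = 0
  g_2((-2, 2)) = -1
Stationarity residual: grad f(x) + sum_i lambda_i a_i = (-2, -2)
  -> stationarity FAILS
Primal feasibility (all g_i <= 0): OK
Dual feasibility (all lambda_i >= 0): OK
Complementary slackness (lambda_i * g_i(x) = 0 for all i): OK

Verdict: the first failing condition is stationarity -> stat.

stat


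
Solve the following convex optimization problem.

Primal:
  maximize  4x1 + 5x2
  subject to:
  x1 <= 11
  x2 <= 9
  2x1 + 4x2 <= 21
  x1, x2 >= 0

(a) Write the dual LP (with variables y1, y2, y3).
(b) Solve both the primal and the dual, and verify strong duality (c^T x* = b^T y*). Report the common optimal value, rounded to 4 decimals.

The standard primal-dual pair for 'max c^T x s.t. A x <= b, x >= 0' is:
  Dual:  min b^T y  s.t.  A^T y >= c,  y >= 0.

So the dual LP is:
  minimize  11y1 + 9y2 + 21y3
  subject to:
    y1 + 2y3 >= 4
    y2 + 4y3 >= 5
    y1, y2, y3 >= 0

Solving the primal: x* = (10.5, 0).
  primal value c^T x* = 42.
Solving the dual: y* = (0, 0, 2).
  dual value b^T y* = 42.
Strong duality: c^T x* = b^T y*. Confirmed.

42


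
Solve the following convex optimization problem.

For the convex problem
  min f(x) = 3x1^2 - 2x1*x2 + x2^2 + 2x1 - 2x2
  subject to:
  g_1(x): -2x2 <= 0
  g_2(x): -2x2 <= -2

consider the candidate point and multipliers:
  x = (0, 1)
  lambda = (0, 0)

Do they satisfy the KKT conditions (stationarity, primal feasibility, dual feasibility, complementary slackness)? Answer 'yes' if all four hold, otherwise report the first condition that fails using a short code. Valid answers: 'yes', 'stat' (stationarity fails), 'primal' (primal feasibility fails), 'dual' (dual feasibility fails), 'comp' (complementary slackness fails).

Gradient of f: grad f(x) = Q x + c = (0, 0)
Constraint values g_i(x) = a_i^T x - b_i:
  g_1((0, 1)) = -2
  g_2((0, 1)) = 0
Stationarity residual: grad f(x) + sum_i lambda_i a_i = (0, 0)
  -> stationarity OK
Primal feasibility (all g_i <= 0): OK
Dual feasibility (all lambda_i >= 0): OK
Complementary slackness (lambda_i * g_i(x) = 0 for all i): OK

Verdict: yes, KKT holds.

yes


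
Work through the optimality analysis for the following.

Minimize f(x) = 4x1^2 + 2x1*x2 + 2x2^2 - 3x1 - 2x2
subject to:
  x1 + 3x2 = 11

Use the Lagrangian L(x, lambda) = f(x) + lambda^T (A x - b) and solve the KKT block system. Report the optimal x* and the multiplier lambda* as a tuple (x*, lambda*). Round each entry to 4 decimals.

Form the Lagrangian:
  L(x, lambda) = (1/2) x^T Q x + c^T x + lambda^T (A x - b)
Stationarity (grad_x L = 0): Q x + c + A^T lambda = 0.
Primal feasibility: A x = b.

This gives the KKT block system:
  [ Q   A^T ] [ x     ]   [-c ]
  [ A    0  ] [ lambda ] = [ b ]

Solving the linear system:
  x*      = (-0.0156, 3.6719)
  lambda* = (-4.2188)
  f(x*)   = 19.5547

x* = (-0.0156, 3.6719), lambda* = (-4.2188)


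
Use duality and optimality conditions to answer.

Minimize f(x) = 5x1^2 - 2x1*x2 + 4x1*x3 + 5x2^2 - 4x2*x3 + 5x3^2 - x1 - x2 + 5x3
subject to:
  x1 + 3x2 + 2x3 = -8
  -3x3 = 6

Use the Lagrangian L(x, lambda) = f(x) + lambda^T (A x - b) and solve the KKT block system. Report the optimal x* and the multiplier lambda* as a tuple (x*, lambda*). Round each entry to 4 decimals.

Form the Lagrangian:
  L(x, lambda) = (1/2) x^T Q x + c^T x + lambda^T (A x - b)
Stationarity (grad_x L = 0): Q x + c + A^T lambda = 0.
Primal feasibility: A x = b.

This gives the KKT block system:
  [ Q   A^T ] [ x     ]   [-c ]
  [ A    0  ] [ lambda ] = [ b ]

Solving the linear system:
  x*      = (0.3393, -1.4464, -2)
  lambda* = (2.7143, -0.8095)
  f(x*)   = 8.8393

x* = (0.3393, -1.4464, -2), lambda* = (2.7143, -0.8095)


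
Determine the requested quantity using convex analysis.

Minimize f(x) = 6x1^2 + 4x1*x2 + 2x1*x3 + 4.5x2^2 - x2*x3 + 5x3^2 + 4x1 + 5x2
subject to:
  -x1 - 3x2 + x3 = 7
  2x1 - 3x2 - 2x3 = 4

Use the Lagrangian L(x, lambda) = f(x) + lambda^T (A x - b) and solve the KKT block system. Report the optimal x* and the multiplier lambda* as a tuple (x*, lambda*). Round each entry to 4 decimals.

Form the Lagrangian:
  L(x, lambda) = (1/2) x^T Q x + c^T x + lambda^T (A x - b)
Stationarity (grad_x L = 0): Q x + c + A^T lambda = 0.
Primal feasibility: A x = b.

This gives the KKT block system:
  [ Q   A^T ] [ x     ]   [-c ]
  [ A    0  ] [ lambda ] = [ b ]

Solving the linear system:
  x*      = (-0.3846, -2, 0.6154)
  lambda* = (-5.8291, 0.7778)
  f(x*)   = 13.0769

x* = (-0.3846, -2, 0.6154), lambda* = (-5.8291, 0.7778)


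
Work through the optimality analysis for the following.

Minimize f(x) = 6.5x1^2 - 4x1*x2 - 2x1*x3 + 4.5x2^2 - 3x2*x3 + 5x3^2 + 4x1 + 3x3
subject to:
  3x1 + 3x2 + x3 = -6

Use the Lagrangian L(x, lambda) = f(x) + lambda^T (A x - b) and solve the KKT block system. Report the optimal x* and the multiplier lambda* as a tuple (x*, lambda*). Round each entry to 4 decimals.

Form the Lagrangian:
  L(x, lambda) = (1/2) x^T Q x + c^T x + lambda^T (A x - b)
Stationarity (grad_x L = 0): Q x + c + A^T lambda = 0.
Primal feasibility: A x = b.

This gives the KKT block system:
  [ Q   A^T ] [ x     ]   [-c ]
  [ A    0  ] [ lambda ] = [ b ]

Solving the linear system:
  x*      = (-0.8574, -0.8752, -0.8021)
  lambda* = (0.6804)
  f(x*)   = -0.8768

x* = (-0.8574, -0.8752, -0.8021), lambda* = (0.6804)


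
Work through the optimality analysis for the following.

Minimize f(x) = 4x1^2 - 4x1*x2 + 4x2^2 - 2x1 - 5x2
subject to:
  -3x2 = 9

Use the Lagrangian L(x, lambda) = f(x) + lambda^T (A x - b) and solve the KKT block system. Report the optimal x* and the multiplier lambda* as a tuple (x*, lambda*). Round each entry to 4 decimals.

Form the Lagrangian:
  L(x, lambda) = (1/2) x^T Q x + c^T x + lambda^T (A x - b)
Stationarity (grad_x L = 0): Q x + c + A^T lambda = 0.
Primal feasibility: A x = b.

This gives the KKT block system:
  [ Q   A^T ] [ x     ]   [-c ]
  [ A    0  ] [ lambda ] = [ b ]

Solving the linear system:
  x*      = (-1.25, -3)
  lambda* = (-8)
  f(x*)   = 44.75

x* = (-1.25, -3), lambda* = (-8)


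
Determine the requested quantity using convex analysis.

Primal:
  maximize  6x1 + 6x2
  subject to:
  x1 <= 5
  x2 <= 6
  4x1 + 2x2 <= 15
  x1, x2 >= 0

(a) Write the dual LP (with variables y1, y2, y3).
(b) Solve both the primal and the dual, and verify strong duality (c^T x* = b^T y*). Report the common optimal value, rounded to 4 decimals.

The standard primal-dual pair for 'max c^T x s.t. A x <= b, x >= 0' is:
  Dual:  min b^T y  s.t.  A^T y >= c,  y >= 0.

So the dual LP is:
  minimize  5y1 + 6y2 + 15y3
  subject to:
    y1 + 4y3 >= 6
    y2 + 2y3 >= 6
    y1, y2, y3 >= 0

Solving the primal: x* = (0.75, 6).
  primal value c^T x* = 40.5.
Solving the dual: y* = (0, 3, 1.5).
  dual value b^T y* = 40.5.
Strong duality: c^T x* = b^T y*. Confirmed.

40.5


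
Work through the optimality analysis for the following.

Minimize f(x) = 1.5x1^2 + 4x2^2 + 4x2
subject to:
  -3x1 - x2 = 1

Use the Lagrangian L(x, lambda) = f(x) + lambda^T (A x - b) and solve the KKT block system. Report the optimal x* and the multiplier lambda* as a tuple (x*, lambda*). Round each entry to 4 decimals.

Form the Lagrangian:
  L(x, lambda) = (1/2) x^T Q x + c^T x + lambda^T (A x - b)
Stationarity (grad_x L = 0): Q x + c + A^T lambda = 0.
Primal feasibility: A x = b.

This gives the KKT block system:
  [ Q   A^T ] [ x     ]   [-c ]
  [ A    0  ] [ lambda ] = [ b ]

Solving the linear system:
  x*      = (-0.16, -0.52)
  lambda* = (-0.16)
  f(x*)   = -0.96

x* = (-0.16, -0.52), lambda* = (-0.16)


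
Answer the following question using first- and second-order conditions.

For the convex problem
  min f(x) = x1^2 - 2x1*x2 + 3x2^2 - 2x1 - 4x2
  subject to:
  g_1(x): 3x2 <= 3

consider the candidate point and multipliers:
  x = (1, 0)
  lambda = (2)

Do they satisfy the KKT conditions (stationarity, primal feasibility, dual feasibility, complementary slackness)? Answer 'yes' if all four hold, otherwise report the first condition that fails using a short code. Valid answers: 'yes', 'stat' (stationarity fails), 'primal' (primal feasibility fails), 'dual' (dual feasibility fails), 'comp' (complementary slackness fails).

Gradient of f: grad f(x) = Q x + c = (0, -6)
Constraint values g_i(x) = a_i^T x - b_i:
  g_1((1, 0)) = -3
Stationarity residual: grad f(x) + sum_i lambda_i a_i = (0, 0)
  -> stationarity OK
Primal feasibility (all g_i <= 0): OK
Dual feasibility (all lambda_i >= 0): OK
Complementary slackness (lambda_i * g_i(x) = 0 for all i): FAILS

Verdict: the first failing condition is complementary_slackness -> comp.

comp


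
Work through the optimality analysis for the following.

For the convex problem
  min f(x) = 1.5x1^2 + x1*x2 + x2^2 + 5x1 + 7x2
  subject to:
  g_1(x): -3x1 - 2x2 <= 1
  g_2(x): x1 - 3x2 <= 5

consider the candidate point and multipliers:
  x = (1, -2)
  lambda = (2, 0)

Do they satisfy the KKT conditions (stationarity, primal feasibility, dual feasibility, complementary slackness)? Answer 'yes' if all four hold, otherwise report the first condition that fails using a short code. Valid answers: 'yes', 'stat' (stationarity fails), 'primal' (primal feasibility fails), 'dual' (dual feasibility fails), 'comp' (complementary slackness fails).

Gradient of f: grad f(x) = Q x + c = (6, 4)
Constraint values g_i(x) = a_i^T x - b_i:
  g_1((1, -2)) = 0
  g_2((1, -2)) = 2
Stationarity residual: grad f(x) + sum_i lambda_i a_i = (0, 0)
  -> stationarity OK
Primal feasibility (all g_i <= 0): FAILS
Dual feasibility (all lambda_i >= 0): OK
Complementary slackness (lambda_i * g_i(x) = 0 for all i): OK

Verdict: the first failing condition is primal_feasibility -> primal.

primal


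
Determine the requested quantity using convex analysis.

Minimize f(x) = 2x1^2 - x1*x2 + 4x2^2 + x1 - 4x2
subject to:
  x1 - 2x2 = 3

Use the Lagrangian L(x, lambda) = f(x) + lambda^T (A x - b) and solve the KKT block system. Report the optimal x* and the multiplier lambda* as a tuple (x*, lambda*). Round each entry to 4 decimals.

Form the Lagrangian:
  L(x, lambda) = (1/2) x^T Q x + c^T x + lambda^T (A x - b)
Stationarity (grad_x L = 0): Q x + c + A^T lambda = 0.
Primal feasibility: A x = b.

This gives the KKT block system:
  [ Q   A^T ] [ x     ]   [-c ]
  [ A    0  ] [ lambda ] = [ b ]

Solving the linear system:
  x*      = (1.1, -0.95)
  lambda* = (-6.35)
  f(x*)   = 11.975

x* = (1.1, -0.95), lambda* = (-6.35)


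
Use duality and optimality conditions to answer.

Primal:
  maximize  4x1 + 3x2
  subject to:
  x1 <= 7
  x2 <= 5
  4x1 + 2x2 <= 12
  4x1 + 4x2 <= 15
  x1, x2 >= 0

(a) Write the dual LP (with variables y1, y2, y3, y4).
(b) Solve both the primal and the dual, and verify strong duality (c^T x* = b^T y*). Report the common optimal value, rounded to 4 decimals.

The standard primal-dual pair for 'max c^T x s.t. A x <= b, x >= 0' is:
  Dual:  min b^T y  s.t.  A^T y >= c,  y >= 0.

So the dual LP is:
  minimize  7y1 + 5y2 + 12y3 + 15y4
  subject to:
    y1 + 4y3 + 4y4 >= 4
    y2 + 2y3 + 4y4 >= 3
    y1, y2, y3, y4 >= 0

Solving the primal: x* = (2.25, 1.5).
  primal value c^T x* = 13.5.
Solving the dual: y* = (0, 0, 0.5, 0.5).
  dual value b^T y* = 13.5.
Strong duality: c^T x* = b^T y*. Confirmed.

13.5


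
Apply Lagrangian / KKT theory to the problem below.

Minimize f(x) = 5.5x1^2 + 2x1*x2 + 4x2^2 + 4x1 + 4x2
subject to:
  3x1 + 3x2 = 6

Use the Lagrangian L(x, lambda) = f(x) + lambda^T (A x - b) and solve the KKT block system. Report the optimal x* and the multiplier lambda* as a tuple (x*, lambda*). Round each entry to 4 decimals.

Form the Lagrangian:
  L(x, lambda) = (1/2) x^T Q x + c^T x + lambda^T (A x - b)
Stationarity (grad_x L = 0): Q x + c + A^T lambda = 0.
Primal feasibility: A x = b.

This gives the KKT block system:
  [ Q   A^T ] [ x     ]   [-c ]
  [ A    0  ] [ lambda ] = [ b ]

Solving the linear system:
  x*      = (0.8, 1.2)
  lambda* = (-5.0667)
  f(x*)   = 19.2

x* = (0.8, 1.2), lambda* = (-5.0667)


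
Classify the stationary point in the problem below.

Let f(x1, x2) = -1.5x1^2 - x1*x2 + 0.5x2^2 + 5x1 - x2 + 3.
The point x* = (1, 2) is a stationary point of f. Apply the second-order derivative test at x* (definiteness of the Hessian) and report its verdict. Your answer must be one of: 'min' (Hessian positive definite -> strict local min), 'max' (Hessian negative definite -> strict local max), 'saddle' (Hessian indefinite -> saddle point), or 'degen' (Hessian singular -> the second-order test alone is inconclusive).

Compute the Hessian H = grad^2 f:
  H = [[-3, -1], [-1, 1]]
Verify stationarity: grad f(x*) = H x* + g = (0, 0).
Eigenvalues of H: -3.2361, 1.2361.
Eigenvalues have mixed signs, so H is indefinite -> x* is a saddle point.

saddle


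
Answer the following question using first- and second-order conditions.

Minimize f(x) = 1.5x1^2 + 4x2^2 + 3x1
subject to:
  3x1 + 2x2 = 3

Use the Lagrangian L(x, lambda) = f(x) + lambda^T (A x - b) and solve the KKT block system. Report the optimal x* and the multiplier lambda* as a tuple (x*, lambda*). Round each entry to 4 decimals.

Form the Lagrangian:
  L(x, lambda) = (1/2) x^T Q x + c^T x + lambda^T (A x - b)
Stationarity (grad_x L = 0): Q x + c + A^T lambda = 0.
Primal feasibility: A x = b.

This gives the KKT block system:
  [ Q   A^T ] [ x     ]   [-c ]
  [ A    0  ] [ lambda ] = [ b ]

Solving the linear system:
  x*      = (0.7143, 0.4286)
  lambda* = (-1.7143)
  f(x*)   = 3.6429

x* = (0.7143, 0.4286), lambda* = (-1.7143)


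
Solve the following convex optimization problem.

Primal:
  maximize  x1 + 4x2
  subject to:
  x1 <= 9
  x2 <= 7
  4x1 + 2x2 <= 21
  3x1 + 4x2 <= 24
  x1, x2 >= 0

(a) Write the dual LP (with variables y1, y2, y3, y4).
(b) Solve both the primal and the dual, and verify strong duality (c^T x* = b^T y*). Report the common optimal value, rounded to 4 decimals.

The standard primal-dual pair for 'max c^T x s.t. A x <= b, x >= 0' is:
  Dual:  min b^T y  s.t.  A^T y >= c,  y >= 0.

So the dual LP is:
  minimize  9y1 + 7y2 + 21y3 + 24y4
  subject to:
    y1 + 4y3 + 3y4 >= 1
    y2 + 2y3 + 4y4 >= 4
    y1, y2, y3, y4 >= 0

Solving the primal: x* = (0, 6).
  primal value c^T x* = 24.
Solving the dual: y* = (0, 0, 0, 1).
  dual value b^T y* = 24.
Strong duality: c^T x* = b^T y*. Confirmed.

24


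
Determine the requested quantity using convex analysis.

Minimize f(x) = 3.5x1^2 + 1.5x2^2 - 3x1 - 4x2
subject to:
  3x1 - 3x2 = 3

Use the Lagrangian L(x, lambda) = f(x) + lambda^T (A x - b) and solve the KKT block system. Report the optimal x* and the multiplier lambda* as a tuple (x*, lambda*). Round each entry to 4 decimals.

Form the Lagrangian:
  L(x, lambda) = (1/2) x^T Q x + c^T x + lambda^T (A x - b)
Stationarity (grad_x L = 0): Q x + c + A^T lambda = 0.
Primal feasibility: A x = b.

This gives the KKT block system:
  [ Q   A^T ] [ x     ]   [-c ]
  [ A    0  ] [ lambda ] = [ b ]

Solving the linear system:
  x*      = (1, 0)
  lambda* = (-1.3333)
  f(x*)   = 0.5

x* = (1, 0), lambda* = (-1.3333)


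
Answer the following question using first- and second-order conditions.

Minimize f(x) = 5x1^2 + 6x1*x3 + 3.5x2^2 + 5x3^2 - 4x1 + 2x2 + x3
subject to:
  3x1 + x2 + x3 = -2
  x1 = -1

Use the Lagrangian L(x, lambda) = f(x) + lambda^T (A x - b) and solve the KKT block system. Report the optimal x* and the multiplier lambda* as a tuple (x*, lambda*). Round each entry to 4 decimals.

Form the Lagrangian:
  L(x, lambda) = (1/2) x^T Q x + c^T x + lambda^T (A x - b)
Stationarity (grad_x L = 0): Q x + c + A^T lambda = 0.
Primal feasibility: A x = b.

This gives the KKT block system:
  [ Q   A^T ] [ x     ]   [-c ]
  [ A    0  ] [ lambda ] = [ b ]

Solving the linear system:
  x*      = (-1, 0.1765, 0.8235)
  lambda* = (-3.2353, 18.7647)
  f(x*)   = 8.7353

x* = (-1, 0.1765, 0.8235), lambda* = (-3.2353, 18.7647)
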